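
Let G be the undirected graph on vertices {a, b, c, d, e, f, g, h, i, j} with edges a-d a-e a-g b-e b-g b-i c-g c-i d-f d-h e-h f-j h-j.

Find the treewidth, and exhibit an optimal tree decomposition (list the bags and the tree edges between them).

Each bag holds 3 vertices, so the decomposition has width 2, which upper-bounds the treewidth. The edges c–i–b–g–c form a cycle, so G is not a tree and its treewidth is at least 2. Hence tw(G) = 2 exactly.

Treewidth 2.
One optimal decomposition is:
Bags: B1 = {c, g, i}  B2 = {b, g, i}  B3 = {a, b, g}  B4 = {a, b, e}  B5 = {a, d, e}  B6 = {d, e, h}  B7 = {d, f, h}  B8 = {f, h, j}
Tree: B1–B2, B2–B3, B3–B4, B4–B5, B5–B6, B6–B7, B7–B8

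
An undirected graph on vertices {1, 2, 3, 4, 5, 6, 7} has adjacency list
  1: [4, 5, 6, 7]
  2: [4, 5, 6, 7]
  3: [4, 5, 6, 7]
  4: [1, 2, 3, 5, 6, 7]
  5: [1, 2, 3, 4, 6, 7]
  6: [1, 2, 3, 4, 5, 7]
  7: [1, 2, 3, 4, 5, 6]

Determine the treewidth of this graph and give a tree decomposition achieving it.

The largest bag has 5 vertices, giving width 4; this decomposition certifies tw(G) ≤ 4. For the lower bound, the 5 vertices {1, 4, 5, 6, 7} are pairwise adjacent, and any tree decomposition puts a clique entirely inside one bag — forcing width ≥ 4. The upper and lower bounds meet at 4, so that is the treewidth.

Treewidth 4.
One optimal decomposition is:
Bags: B1 = {3, 4, 5, 6, 7}  B2 = {1, 4, 5, 6, 7}  B3 = {2, 4, 5, 6, 7}
Tree: B1–B2, B1–B3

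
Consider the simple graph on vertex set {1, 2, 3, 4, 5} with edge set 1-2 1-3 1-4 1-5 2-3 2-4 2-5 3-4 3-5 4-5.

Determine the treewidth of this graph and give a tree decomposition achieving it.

A single bag containing all 5 vertices is trivially a valid decomposition of width 4. For the lower bound, the 5 vertices {1, 2, 3, 4, 5} are pairwise adjacent, and any tree decomposition puts a clique entirely inside one bag — forcing width ≥ 4. Hence tw(G) = 4 exactly.

Treewidth 4.
Bags: B1 = {1, 2, 3, 4, 5}
Tree: (single bag)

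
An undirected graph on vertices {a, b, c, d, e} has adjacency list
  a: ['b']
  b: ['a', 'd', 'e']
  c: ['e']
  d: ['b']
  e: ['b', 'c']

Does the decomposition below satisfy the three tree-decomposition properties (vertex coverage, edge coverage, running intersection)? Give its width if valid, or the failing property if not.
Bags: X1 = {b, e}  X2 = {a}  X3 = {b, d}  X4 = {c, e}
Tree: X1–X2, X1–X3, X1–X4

A tree decomposition must satisfy three properties: every vertex lies in some bag; for every edge, both endpoints lie together in some bag; and for every vertex, the bags containing it form a connected subtree. Here edge (b,a) lies in no bag, so the decomposition is invalid.

No — edge (b,a) lies in no bag.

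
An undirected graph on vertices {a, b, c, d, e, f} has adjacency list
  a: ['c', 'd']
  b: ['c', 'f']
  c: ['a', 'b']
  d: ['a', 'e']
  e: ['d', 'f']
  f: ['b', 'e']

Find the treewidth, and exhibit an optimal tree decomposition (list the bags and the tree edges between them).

Every bag has size at most 3, so the width is 3 − 1 = 2 and tw(G) ≤ 2. The edges c–a–d–e–f–b–c form a cycle, so G is not a tree and its treewidth is at least 2. Therefore the treewidth is 2.

Treewidth 2.
Bags: B1 = {a, c, d}  B2 = {c, d, e}  B3 = {c, e, f}  B4 = {b, c, f}
Tree: B1–B2, B2–B3, B3–B4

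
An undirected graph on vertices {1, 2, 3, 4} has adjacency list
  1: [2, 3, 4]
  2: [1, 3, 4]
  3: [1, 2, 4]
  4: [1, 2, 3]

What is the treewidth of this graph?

A width-3 tree decomposition is:
Bags: B1 = {1, 2, 3, 4}
Tree: (single bag)
With just one bag of size 4, the width is 4 − 1 = 3, so tw(G) ≤ 3. Conversely, {1, 2, 3, 4} is a clique of size 4, and the vertices of any clique must share a bag in every tree decomposition; so some bag has ≥ 4 vertices and tw(G) ≥ 3. Combining the bounds, tw(G) = 3.

3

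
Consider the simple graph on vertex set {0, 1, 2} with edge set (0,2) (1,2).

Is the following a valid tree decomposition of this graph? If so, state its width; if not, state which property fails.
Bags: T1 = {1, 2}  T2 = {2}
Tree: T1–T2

A tree decomposition must satisfy three properties: every vertex lies in some bag; for every edge, both endpoints lie together in some bag; and for every vertex, the bags containing it form a connected subtree. Here vertex 0 appears in no bag, so the decomposition is invalid.

No — vertex 0 appears in no bag.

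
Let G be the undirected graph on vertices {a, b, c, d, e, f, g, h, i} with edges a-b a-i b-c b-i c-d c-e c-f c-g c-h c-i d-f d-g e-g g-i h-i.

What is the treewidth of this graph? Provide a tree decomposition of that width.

Each bag holds 3 vertices, so the decomposition has width 2, which upper-bounds the treewidth. On the other hand G contains the 3-clique {c, d, g}. A clique must lie in a single bag of any decomposition, so no decomposition can have width below 2. Combining the bounds, tw(G) = 2.

Treewidth 2.
One such decomposition:
Bags: B1 = {c, d, g}  B2 = {c, g, i}  B3 = {c, d, f}  B4 = {b, c, i}  B5 = {c, e, g}  B6 = {c, h, i}  B7 = {a, b, i}
Tree: B1–B2, B1–B3, B2–B4, B1–B5, B4–B6, B4–B7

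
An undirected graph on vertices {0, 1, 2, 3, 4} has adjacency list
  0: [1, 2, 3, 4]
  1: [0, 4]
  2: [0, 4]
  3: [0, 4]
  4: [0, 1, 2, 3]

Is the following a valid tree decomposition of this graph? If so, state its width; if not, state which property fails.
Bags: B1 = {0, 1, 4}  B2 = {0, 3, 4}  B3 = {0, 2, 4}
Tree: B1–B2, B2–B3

Checking the three conditions: (i) the bags cover all of {0, 1, 2, 3, 4}; (ii) for each edge, some bag contains both endpoints; (iii) the bags containing any fixed vertex form a subtree. All hold, so the decomposition is valid with width 3 − 1 = 2.

Yes; width 2.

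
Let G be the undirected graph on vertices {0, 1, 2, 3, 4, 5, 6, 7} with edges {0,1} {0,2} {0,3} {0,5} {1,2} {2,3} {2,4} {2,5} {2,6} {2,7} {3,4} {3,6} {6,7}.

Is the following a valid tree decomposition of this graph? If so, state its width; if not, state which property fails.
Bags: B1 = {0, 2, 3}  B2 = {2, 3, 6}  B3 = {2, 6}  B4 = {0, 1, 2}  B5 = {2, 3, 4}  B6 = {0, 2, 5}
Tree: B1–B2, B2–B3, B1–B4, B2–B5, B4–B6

No — vertex 7 appears in no bag.

A tree decomposition must satisfy three properties: every vertex lies in some bag; for every edge, both endpoints lie together in some bag; and for every vertex, the bags containing it form a connected subtree. Here vertex 7 appears in no bag, so the decomposition is invalid.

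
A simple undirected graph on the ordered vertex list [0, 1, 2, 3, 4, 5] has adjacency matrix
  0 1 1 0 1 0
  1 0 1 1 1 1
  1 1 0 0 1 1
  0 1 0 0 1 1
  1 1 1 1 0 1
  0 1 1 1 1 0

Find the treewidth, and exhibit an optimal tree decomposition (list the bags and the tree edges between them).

The largest bag has 4 vertices, giving width 3; this decomposition certifies tw(G) ≤ 3. Conversely, {0, 1, 2, 4} is a clique of size 4, and the vertices of any clique must share a bag in every tree decomposition; so some bag has ≥ 4 vertices and tw(G) ≥ 3. Hence tw(G) = 3 exactly.

Treewidth 3.
One such decomposition:
Bags: B1 = {1, 2, 4, 5}  B2 = {0, 1, 2, 4}  B3 = {1, 3, 4, 5}
Tree: B1–B2, B1–B3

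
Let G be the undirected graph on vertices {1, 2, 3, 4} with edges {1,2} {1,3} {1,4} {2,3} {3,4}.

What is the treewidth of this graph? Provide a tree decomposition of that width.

Every bag has size at most 3, so the width is 3 − 1 = 2 and tw(G) ≤ 2. Conversely, {1, 2, 3} is a clique of size 3, and the vertices of any clique must share a bag in every tree decomposition; so some bag has ≥ 3 vertices and tw(G) ≥ 2. Hence tw(G) = 2 exactly.

Treewidth 2.
One such decomposition:
Bags: B1 = {1, 2, 3}  B2 = {1, 3, 4}
Tree: B1–B2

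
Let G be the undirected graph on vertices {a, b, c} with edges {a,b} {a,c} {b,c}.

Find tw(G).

2

A width-2 tree decomposition is:
Bags: B1 = {a, b, c}
Tree: (single bag)
A single bag containing all 3 vertices is trivially a valid decomposition of width 2. On the other hand G contains the 3-clique {a, b, c}. A clique must lie in a single bag of any decomposition, so no decomposition can have width below 2. The upper and lower bounds meet at 2, so that is the treewidth.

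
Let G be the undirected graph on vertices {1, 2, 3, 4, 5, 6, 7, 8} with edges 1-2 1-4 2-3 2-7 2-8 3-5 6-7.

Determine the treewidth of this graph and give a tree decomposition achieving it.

Each bag holds 2 vertices, so the decomposition has width 1, which upper-bounds the treewidth. G has an edge, so its treewidth is at least 1. Therefore the treewidth is 1.

Treewidth 1.
Bags: B1 = {2, 7}  B2 = {2, 8}  B3 = {1, 2}  B4 = {2, 3}  B5 = {1, 4}  B6 = {6, 7}  B7 = {3, 5}
Tree: B1–B2, B2–B3, B3–B4, B3–B5, B1–B6, B4–B7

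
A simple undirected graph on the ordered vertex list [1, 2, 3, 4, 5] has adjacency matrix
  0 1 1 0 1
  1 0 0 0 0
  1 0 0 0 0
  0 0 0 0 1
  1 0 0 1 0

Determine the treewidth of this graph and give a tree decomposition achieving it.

Treewidth 1.
One optimal decomposition is:
Bags: B1 = {1, 5}  B2 = {4, 5}  B3 = {1, 2}  B4 = {1, 3}
Tree: B1–B2, B1–B3, B3–B4

Every bag has size at most 2, so the width is 2 − 1 = 1 and tw(G) ≤ 1. Any graph with an edge has treewidth ≥ 1, and G has the edge 1–5. Hence tw(G) = 1 exactly.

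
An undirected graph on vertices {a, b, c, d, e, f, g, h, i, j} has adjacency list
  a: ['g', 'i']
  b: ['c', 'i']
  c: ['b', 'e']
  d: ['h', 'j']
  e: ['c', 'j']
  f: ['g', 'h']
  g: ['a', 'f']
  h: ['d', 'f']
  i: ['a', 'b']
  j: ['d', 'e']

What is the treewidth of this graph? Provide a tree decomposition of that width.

Treewidth 2.
One such decomposition:
Bags: B1 = {a, g, i}  B2 = {b, g, i}  B3 = {b, c, g}  B4 = {c, e, g}  B5 = {e, g, j}  B6 = {d, g, j}  B7 = {d, g, h}  B8 = {f, g, h}
Tree: B1–B2, B2–B3, B3–B4, B4–B5, B5–B6, B6–B7, B7–B8

Each bag holds 3 vertices, so the decomposition has width 2, which upper-bounds the treewidth. Since g–a–i–b–c–e–j–d–h–f–g is a cycle in G, G is not acyclic. Forests are exactly the graphs of treewidth ≤ 1, so tw(G) ≥ 2. The upper and lower bounds meet at 2, so that is the treewidth.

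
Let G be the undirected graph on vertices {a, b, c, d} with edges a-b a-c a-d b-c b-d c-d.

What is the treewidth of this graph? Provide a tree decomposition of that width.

Treewidth 3.
One such decomposition:
Bags: B1 = {a, b, c, d}
Tree: (single bag)

A single bag containing all 4 vertices is trivially a valid decomposition of width 3. On the other hand G contains the 4-clique {a, b, c, d}. A clique must lie in a single bag of any decomposition, so no decomposition can have width below 3. Hence tw(G) = 3 exactly.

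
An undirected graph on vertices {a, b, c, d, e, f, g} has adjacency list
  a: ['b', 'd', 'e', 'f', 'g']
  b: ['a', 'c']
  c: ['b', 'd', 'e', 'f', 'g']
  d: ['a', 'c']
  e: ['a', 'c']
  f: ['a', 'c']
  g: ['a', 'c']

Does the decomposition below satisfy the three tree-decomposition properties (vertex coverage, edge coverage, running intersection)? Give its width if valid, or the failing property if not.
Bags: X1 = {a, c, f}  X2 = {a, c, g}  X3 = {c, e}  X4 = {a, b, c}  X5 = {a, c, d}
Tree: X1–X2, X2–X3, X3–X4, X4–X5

No — edge (a,e) lies in no bag.

A tree decomposition must satisfy three properties: every vertex lies in some bag; for every edge, both endpoints lie together in some bag; and for every vertex, the bags containing it form a connected subtree. Here edge (a,e) lies in no bag, so the decomposition is invalid.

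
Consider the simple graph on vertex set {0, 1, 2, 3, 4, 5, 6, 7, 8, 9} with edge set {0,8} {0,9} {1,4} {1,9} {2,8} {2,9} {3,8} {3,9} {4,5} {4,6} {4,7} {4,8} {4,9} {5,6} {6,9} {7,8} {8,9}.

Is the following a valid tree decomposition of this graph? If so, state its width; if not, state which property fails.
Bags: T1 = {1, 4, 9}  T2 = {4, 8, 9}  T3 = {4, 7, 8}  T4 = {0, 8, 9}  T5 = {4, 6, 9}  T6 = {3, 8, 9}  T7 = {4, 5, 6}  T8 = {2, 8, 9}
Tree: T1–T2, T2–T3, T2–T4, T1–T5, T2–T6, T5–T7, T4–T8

Checking the three conditions: (i) the bags cover all of {0, 1, 2, 3, 4, 5, 6, 7, 8, 9}; (ii) for each edge, some bag contains both endpoints; (iii) the bags containing any fixed vertex form a subtree. All hold, so the decomposition is valid with width 3 − 1 = 2.

Yes; width 2.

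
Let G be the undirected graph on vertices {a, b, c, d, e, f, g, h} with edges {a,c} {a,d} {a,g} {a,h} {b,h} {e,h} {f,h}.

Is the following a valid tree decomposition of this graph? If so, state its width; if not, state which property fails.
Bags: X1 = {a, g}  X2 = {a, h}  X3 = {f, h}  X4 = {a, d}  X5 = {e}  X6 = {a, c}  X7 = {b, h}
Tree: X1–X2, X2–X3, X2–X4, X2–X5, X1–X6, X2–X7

No — edge (h,e) lies in no bag.

A tree decomposition must satisfy three properties: every vertex lies in some bag; for every edge, both endpoints lie together in some bag; and for every vertex, the bags containing it form a connected subtree. Here edge (h,e) lies in no bag, so the decomposition is invalid.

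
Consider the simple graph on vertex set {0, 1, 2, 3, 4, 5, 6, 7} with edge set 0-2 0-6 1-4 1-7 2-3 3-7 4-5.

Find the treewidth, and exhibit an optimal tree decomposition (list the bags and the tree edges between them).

Treewidth 1.
One such decomposition:
Bags: B1 = {4, 5}  B2 = {1, 4}  B3 = {1, 7}  B4 = {3, 7}  B5 = {2, 3}  B6 = {0, 2}  B7 = {0, 6}
Tree: B1–B2, B2–B3, B3–B4, B4–B5, B5–B6, B6–B7

Every bag has size at most 2, so the width is 2 − 1 = 1 and tw(G) ≤ 1. Since G has at least one edge (e.g. 5–4), it is not an edgeless graph, so tw(G) ≥ 1. Combining the bounds, tw(G) = 1.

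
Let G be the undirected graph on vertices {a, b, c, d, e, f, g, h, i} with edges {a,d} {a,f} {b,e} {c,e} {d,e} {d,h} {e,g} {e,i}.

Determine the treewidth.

1

A width-1 tree decomposition is:
Bags: B1 = {b, e}  B2 = {d, e}  B3 = {c, e}  B4 = {a, d}  B5 = {d, h}  B6 = {a, f}  B7 = {e, i}  B8 = {e, g}
Tree: B1–B2, B1–B3, B2–B4, B4–B5, B4–B6, B3–B7, B3–B8
Every bag has size at most 2, so the width is 2 − 1 = 1 and tw(G) ≤ 1. Any graph with an edge has treewidth ≥ 1, and G has the edge e–b. Combining the bounds, tw(G) = 1.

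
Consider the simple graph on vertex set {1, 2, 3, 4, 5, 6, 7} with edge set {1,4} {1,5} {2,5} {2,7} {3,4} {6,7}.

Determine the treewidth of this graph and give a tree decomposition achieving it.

Each bag holds 2 vertices, so the decomposition has width 1, which upper-bounds the treewidth. G has an edge, so its treewidth is at least 1. The upper and lower bounds meet at 1, so that is the treewidth.

Treewidth 1.
Bags: B1 = {6, 7}  B2 = {2, 7}  B3 = {2, 5}  B4 = {1, 5}  B5 = {1, 4}  B6 = {3, 4}
Tree: B1–B2, B2–B3, B3–B4, B4–B5, B5–B6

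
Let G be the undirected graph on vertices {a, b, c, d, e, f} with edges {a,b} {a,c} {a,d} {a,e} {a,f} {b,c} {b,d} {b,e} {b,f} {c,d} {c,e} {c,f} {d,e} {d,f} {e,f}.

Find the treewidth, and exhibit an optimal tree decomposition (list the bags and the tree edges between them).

A single bag containing all 6 vertices is trivially a valid decomposition of width 5. On the other hand G contains the 6-clique {a, b, c, d, e, f}. A clique must lie in a single bag of any decomposition, so no decomposition can have width below 5. Combining the bounds, tw(G) = 5.

Treewidth 5.
Bags: B1 = {a, b, c, d, e, f}
Tree: (single bag)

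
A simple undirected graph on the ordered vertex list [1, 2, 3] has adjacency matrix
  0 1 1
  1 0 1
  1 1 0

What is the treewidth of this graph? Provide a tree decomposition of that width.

Treewidth 2.
One optimal decomposition is:
Bags: B1 = {1, 2, 3}
Tree: (single bag)

A single bag containing all 3 vertices is trivially a valid decomposition of width 2. Conversely, {1, 2, 3} is a clique of size 3, and the vertices of any clique must share a bag in every tree decomposition; so some bag has ≥ 3 vertices and tw(G) ≥ 2. The upper and lower bounds meet at 2, so that is the treewidth.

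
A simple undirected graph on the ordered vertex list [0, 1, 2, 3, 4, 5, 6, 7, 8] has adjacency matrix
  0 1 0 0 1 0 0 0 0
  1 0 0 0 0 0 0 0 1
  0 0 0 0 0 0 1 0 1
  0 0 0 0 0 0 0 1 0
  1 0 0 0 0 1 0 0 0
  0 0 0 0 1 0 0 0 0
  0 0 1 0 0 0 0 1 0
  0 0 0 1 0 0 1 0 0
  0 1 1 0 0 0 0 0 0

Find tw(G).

1

A width-1 tree decomposition is:
Bags: B1 = {4, 5}  B2 = {0, 4}  B3 = {0, 1}  B4 = {1, 8}  B5 = {2, 8}  B6 = {2, 6}  B7 = {6, 7}  B8 = {3, 7}
Tree: B1–B2, B2–B3, B3–B4, B4–B5, B5–B6, B6–B7, B7–B8
The largest bag has 2 vertices, giving width 1; this decomposition certifies tw(G) ≤ 1. Any graph with an edge has treewidth ≥ 1, and G has the edge 5–4. Combining the bounds, tw(G) = 1.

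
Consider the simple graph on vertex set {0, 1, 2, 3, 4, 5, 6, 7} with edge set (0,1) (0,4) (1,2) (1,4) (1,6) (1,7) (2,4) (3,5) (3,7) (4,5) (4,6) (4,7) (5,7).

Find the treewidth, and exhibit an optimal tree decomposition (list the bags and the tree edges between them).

Treewidth 2.
One optimal decomposition is:
Bags: B1 = {0, 1, 4}  B2 = {1, 4, 6}  B3 = {1, 4, 7}  B4 = {4, 5, 7}  B5 = {3, 5, 7}  B6 = {1, 2, 4}
Tree: B1–B2, B1–B3, B3–B4, B4–B5, B2–B6

The largest bag has 3 vertices, giving width 2; this decomposition certifies tw(G) ≤ 2. On the other hand G contains the 3-clique {3, 5, 7}. A clique must lie in a single bag of any decomposition, so no decomposition can have width below 2. Therefore the treewidth is 2.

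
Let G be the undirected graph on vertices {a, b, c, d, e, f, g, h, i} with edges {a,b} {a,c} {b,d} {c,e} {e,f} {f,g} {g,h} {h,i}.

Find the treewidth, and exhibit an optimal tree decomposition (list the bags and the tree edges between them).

Every bag has size at most 2, so the width is 2 − 1 = 1 and tw(G) ≤ 1. Any graph with an edge has treewidth ≥ 1, and G has the edge d–b. Hence tw(G) = 1 exactly.

Treewidth 1.
One such decomposition:
Bags: B1 = {b, d}  B2 = {a, b}  B3 = {a, c}  B4 = {c, e}  B5 = {e, f}  B6 = {f, g}  B7 = {g, h}  B8 = {h, i}
Tree: B1–B2, B2–B3, B3–B4, B4–B5, B5–B6, B6–B7, B7–B8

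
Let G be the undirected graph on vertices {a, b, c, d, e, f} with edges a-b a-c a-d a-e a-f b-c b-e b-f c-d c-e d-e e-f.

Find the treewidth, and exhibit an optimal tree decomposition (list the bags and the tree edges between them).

Treewidth 3.
One such decomposition:
Bags: B1 = {a, b, c, e}  B2 = {a, b, e, f}  B3 = {a, c, d, e}
Tree: B1–B2, B1–B3

The largest bag has 4 vertices, giving width 3; this decomposition certifies tw(G) ≤ 3. On the other hand G contains the 4-clique {a, c, d, e}. A clique must lie in a single bag of any decomposition, so no decomposition can have width below 3. The upper and lower bounds meet at 3, so that is the treewidth.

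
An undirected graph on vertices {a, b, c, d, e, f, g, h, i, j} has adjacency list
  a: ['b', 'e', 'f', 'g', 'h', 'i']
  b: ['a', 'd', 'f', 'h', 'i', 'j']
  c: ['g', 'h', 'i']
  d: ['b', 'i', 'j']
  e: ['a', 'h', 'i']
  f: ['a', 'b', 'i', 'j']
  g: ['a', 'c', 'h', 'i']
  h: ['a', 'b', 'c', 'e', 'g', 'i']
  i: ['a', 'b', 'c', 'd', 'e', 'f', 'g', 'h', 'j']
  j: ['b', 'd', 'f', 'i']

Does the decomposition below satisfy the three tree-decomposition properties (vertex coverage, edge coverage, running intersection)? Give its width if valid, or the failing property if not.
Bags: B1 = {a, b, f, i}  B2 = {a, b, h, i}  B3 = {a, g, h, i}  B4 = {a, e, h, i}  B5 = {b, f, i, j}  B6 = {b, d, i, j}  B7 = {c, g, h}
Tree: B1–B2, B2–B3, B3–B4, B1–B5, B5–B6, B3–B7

No — edge (i,c) lies in no bag.

A tree decomposition must satisfy three properties: every vertex lies in some bag; for every edge, both endpoints lie together in some bag; and for every vertex, the bags containing it form a connected subtree. Here edge (i,c) lies in no bag, so the decomposition is invalid.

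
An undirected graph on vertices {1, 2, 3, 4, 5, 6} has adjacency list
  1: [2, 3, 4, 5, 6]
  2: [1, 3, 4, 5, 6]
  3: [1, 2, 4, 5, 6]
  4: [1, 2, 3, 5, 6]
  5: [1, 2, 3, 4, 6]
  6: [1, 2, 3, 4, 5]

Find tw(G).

A width-5 tree decomposition is:
Bags: B1 = {1, 2, 3, 4, 5, 6}
Tree: (single bag)
With just one bag of size 6, the width is 6 − 1 = 5, so tw(G) ≤ 5. For the lower bound, the 6 vertices {1, 2, 3, 4, 5, 6} are pairwise adjacent, and any tree decomposition puts a clique entirely inside one bag — forcing width ≥ 5. Combining the bounds, tw(G) = 5.

5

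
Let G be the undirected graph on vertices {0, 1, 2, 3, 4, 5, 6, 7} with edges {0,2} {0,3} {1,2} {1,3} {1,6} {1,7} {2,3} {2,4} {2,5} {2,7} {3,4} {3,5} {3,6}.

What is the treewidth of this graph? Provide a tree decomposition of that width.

Treewidth 2.
One optimal decomposition is:
Bags: B1 = {2, 3, 4}  B2 = {2, 3, 5}  B3 = {1, 2, 3}  B4 = {1, 2, 7}  B5 = {1, 3, 6}  B6 = {0, 2, 3}
Tree: B1–B2, B1–B3, B3–B4, B3–B5, B2–B6

Every bag has size at most 3, so the width is 3 − 1 = 2 and tw(G) ≤ 2. Conversely, {0, 2, 3} is a clique of size 3, and the vertices of any clique must share a bag in every tree decomposition; so some bag has ≥ 3 vertices and tw(G) ≥ 2. The upper and lower bounds meet at 2, so that is the treewidth.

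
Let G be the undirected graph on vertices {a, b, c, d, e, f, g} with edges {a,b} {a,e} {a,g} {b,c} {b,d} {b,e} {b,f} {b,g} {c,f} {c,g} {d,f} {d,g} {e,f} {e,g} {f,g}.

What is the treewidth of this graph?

A width-3 tree decomposition is:
Bags: B1 = {b, e, f, g}  B2 = {b, d, f, g}  B3 = {a, b, e, g}  B4 = {b, c, f, g}
Tree: B1–B2, B1–B3, B1–B4
The largest bag has 4 vertices, giving width 3; this decomposition certifies tw(G) ≤ 3. Conversely, {a, b, e, g} is a clique of size 4, and the vertices of any clique must share a bag in every tree decomposition; so some bag has ≥ 4 vertices and tw(G) ≥ 3. Therefore the treewidth is 3.

3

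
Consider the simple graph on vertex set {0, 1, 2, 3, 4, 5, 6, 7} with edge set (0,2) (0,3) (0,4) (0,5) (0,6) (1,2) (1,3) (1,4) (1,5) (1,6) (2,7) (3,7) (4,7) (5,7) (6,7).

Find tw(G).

A width-3 tree decomposition is:
Bags: B1 = {0, 1, 2, 7}  B2 = {0, 1, 6, 7}  B3 = {0, 1, 4, 7}  B4 = {0, 1, 5, 7}  B5 = {0, 1, 3, 7}
Tree: B1–B2, B2–B3, B3–B4, B4–B5
Every bag has size at most 4, so the width is 4 − 1 = 3 and tw(G) ≤ 3. For the lower bound: the 4 vertex sets {0,2}, {6,7}, {1}, {4} are disjoint, each induces a connected subgraph, and every pair is joined by at least one edge of G. Contracting each set to a single vertex therefore yields K_{4} as a minor, and since treewidth is minor-monotone, tw(G) ≥ tw(K_{4}) = 3. Combining the bounds, tw(G) = 3.

3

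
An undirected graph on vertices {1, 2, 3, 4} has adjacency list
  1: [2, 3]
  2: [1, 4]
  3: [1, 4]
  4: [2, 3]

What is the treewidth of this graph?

2

A width-2 tree decomposition is:
Bags: B1 = {1, 2, 3}  B2 = {2, 3, 4}
Tree: B1–B2
The largest bag has 3 vertices, giving width 2; this decomposition certifies tw(G) ≤ 2. For the lower bound, G contains the cycle 3–1–2–4–3, so G is not a forest; only forests have treewidth ≤ 1, hence tw(G) ≥ 2. Hence tw(G) = 2 exactly.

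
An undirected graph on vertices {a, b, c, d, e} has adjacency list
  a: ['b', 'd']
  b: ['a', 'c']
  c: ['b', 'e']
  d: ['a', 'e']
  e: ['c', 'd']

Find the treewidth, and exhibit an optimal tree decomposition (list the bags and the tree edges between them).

Treewidth 2.
One such decomposition:
Bags: B1 = {a, b, c}  B2 = {a, c, d}  B3 = {c, d, e}
Tree: B1–B2, B2–B3

The largest bag has 3 vertices, giving width 2; this decomposition certifies tw(G) ≤ 2. Since c–b–a–d–e–c is a cycle in G, G is not acyclic. Forests are exactly the graphs of treewidth ≤ 1, so tw(G) ≥ 2. Hence tw(G) = 2 exactly.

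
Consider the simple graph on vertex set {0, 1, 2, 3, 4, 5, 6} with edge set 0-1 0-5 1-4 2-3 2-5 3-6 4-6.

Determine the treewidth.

2

A width-2 tree decomposition is:
Bags: B1 = {0, 2, 5}  B2 = {0, 2, 3}  B3 = {0, 3, 6}  B4 = {0, 4, 6}  B5 = {0, 1, 4}
Tree: B1–B2, B2–B3, B3–B4, B4–B5
Each bag holds 3 vertices, so the decomposition has width 2, which upper-bounds the treewidth. For the lower bound, G contains the cycle 0–5–2–3–6–4–1–0, so G is not a forest; only forests have treewidth ≤ 1, hence tw(G) ≥ 2. Therefore the treewidth is 2.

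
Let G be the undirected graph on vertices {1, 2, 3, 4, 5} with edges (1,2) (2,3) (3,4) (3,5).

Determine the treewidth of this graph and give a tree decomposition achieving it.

The largest bag has 2 vertices, giving width 1; this decomposition certifies tw(G) ≤ 1. G has an edge, so its treewidth is at least 1. The upper and lower bounds meet at 1, so that is the treewidth.

Treewidth 1.
One such decomposition:
Bags: B1 = {3, 5}  B2 = {2, 3}  B3 = {3, 4}  B4 = {1, 2}
Tree: B1–B2, B2–B3, B2–B4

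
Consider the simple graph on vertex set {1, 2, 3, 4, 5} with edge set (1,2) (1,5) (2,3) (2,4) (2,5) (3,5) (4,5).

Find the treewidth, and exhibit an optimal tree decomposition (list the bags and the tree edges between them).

The largest bag has 3 vertices, giving width 2; this decomposition certifies tw(G) ≤ 2. On the other hand G contains the 3-clique {1, 2, 5}. A clique must lie in a single bag of any decomposition, so no decomposition can have width below 2. Hence tw(G) = 2 exactly.

Treewidth 2.
Bags: B1 = {1, 2, 5}  B2 = {2, 3, 5}  B3 = {2, 4, 5}
Tree: B1–B2, B2–B3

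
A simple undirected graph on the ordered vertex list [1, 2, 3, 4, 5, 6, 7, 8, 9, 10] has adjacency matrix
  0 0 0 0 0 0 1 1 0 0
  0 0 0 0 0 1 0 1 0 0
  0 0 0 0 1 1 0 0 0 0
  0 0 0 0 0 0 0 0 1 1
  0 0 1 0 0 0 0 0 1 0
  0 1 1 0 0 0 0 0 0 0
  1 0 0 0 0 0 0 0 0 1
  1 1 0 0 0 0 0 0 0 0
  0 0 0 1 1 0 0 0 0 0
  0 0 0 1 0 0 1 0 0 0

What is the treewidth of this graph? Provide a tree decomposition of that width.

Treewidth 2.
Bags: B1 = {1, 2, 8}  B2 = {1, 2, 7}  B3 = {2, 7, 10}  B4 = {2, 4, 10}  B5 = {2, 4, 9}  B6 = {2, 5, 9}  B7 = {2, 3, 5}  B8 = {2, 3, 6}
Tree: B1–B2, B2–B3, B3–B4, B4–B5, B5–B6, B6–B7, B7–B8

Each bag holds 3 vertices, so the decomposition has width 2, which upper-bounds the treewidth. Since 2–8–1–7–10–4–9–5–3–6–2 is a cycle in G, G is not acyclic. Forests are exactly the graphs of treewidth ≤ 1, so tw(G) ≥ 2. Hence tw(G) = 2 exactly.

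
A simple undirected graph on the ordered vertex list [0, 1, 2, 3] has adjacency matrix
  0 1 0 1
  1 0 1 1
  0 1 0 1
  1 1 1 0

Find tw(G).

A width-2 tree decomposition is:
Bags: B1 = {0, 1, 3}  B2 = {1, 2, 3}
Tree: B1–B2
Every bag has size at most 3, so the width is 3 − 1 = 2 and tw(G) ≤ 2. Conversely, {0, 1, 3} is a clique of size 3, and the vertices of any clique must share a bag in every tree decomposition; so some bag has ≥ 3 vertices and tw(G) ≥ 2. Combining the bounds, tw(G) = 2.

2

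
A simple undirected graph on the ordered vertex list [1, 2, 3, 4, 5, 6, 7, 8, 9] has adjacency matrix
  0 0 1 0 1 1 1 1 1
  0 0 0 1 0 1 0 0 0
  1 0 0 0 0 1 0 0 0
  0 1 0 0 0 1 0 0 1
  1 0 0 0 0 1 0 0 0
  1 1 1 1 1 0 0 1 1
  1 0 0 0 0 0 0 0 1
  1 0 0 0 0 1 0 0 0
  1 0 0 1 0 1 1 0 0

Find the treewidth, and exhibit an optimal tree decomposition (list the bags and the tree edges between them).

Every bag has size at most 3, so the width is 3 − 1 = 2 and tw(G) ≤ 2. For the lower bound, the 3 vertices {1, 6, 8} are pairwise adjacent, and any tree decomposition puts a clique entirely inside one bag — forcing width ≥ 2. Hence tw(G) = 2 exactly.

Treewidth 2.
Bags: B1 = {1, 6, 9}  B2 = {1, 5, 6}  B3 = {1, 7, 9}  B4 = {4, 6, 9}  B5 = {1, 6, 8}  B6 = {2, 4, 6}  B7 = {1, 3, 6}
Tree: B1–B2, B1–B3, B1–B4, B1–B5, B4–B6, B1–B7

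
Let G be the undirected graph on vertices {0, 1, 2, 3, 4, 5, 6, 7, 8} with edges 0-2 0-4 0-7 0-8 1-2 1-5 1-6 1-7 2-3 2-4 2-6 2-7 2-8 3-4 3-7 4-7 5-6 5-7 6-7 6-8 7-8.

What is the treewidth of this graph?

A width-3 tree decomposition is:
Bags: B1 = {2, 6, 7, 8}  B2 = {1, 2, 6, 7}  B3 = {0, 2, 7, 8}  B4 = {1, 5, 6, 7}  B5 = {0, 2, 4, 7}  B6 = {2, 3, 4, 7}
Tree: B1–B2, B1–B3, B2–B4, B3–B5, B5–B6
The largest bag has 4 vertices, giving width 3; this decomposition certifies tw(G) ≤ 3. For the lower bound, the 4 vertices {0, 2, 7, 8} are pairwise adjacent, and any tree decomposition puts a clique entirely inside one bag — forcing width ≥ 3. The upper and lower bounds meet at 3, so that is the treewidth.

3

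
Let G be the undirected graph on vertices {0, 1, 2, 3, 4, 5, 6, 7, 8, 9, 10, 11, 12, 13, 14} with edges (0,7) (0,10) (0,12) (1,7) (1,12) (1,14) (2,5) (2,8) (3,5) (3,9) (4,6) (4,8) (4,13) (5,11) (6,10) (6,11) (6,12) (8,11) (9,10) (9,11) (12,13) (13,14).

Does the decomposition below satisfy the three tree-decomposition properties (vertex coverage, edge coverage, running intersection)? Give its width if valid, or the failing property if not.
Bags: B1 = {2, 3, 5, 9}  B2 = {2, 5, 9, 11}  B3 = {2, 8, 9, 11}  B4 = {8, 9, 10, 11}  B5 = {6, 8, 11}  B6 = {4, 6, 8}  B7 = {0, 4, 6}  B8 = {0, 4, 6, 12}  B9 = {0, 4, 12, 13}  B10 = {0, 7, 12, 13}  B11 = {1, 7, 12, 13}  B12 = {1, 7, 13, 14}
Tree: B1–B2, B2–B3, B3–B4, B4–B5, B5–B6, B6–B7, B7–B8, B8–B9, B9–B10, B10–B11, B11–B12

A tree decomposition must satisfy three properties: every vertex lies in some bag; for every edge, both endpoints lie together in some bag; and for every vertex, the bags containing it form a connected subtree. Here edge (10,6) lies in no bag, so the decomposition is invalid.

No — edge (10,6) lies in no bag.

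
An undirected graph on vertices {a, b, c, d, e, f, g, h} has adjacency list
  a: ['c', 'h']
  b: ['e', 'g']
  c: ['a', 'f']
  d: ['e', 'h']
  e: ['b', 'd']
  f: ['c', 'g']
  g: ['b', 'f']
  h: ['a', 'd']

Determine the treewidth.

A width-2 tree decomposition is:
Bags: B1 = {d, e, h}  B2 = {b, e, h}  B3 = {b, g, h}  B4 = {f, g, h}  B5 = {c, f, h}  B6 = {a, c, h}
Tree: B1–B2, B2–B3, B3–B4, B4–B5, B5–B6
Each bag holds 3 vertices, so the decomposition has width 2, which upper-bounds the treewidth. For the lower bound, G contains the cycle h–d–e–b–g–f–c–a–h, so G is not a forest; only forests have treewidth ≤ 1, hence tw(G) ≥ 2. Hence tw(G) = 2 exactly.

2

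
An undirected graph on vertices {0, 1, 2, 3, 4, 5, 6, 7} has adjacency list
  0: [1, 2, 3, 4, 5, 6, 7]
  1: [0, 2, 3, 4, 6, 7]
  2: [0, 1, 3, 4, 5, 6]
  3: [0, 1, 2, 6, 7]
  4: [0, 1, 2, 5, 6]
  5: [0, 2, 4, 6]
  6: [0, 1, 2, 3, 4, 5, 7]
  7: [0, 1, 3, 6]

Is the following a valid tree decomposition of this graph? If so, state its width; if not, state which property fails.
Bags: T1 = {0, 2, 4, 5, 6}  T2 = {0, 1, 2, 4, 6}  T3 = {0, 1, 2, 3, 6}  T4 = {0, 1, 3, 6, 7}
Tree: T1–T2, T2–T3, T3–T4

Yes; width 4.

Checking the three conditions: (i) the bags cover all of {0, 1, 2, 3, 4, 5, 6, 7}; (ii) for each edge, some bag contains both endpoints; (iii) the bags containing any fixed vertex form a subtree. All hold, so the decomposition is valid with width 5 − 1 = 4.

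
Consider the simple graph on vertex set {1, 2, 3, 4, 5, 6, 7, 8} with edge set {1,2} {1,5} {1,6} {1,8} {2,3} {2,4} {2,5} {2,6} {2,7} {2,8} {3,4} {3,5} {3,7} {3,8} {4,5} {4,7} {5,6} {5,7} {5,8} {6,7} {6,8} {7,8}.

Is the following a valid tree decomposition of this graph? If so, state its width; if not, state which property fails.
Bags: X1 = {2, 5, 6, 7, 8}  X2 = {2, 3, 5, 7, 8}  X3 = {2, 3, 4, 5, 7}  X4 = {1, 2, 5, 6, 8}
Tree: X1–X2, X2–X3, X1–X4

Every vertex of G appears in some bag (union = {1, 2, 3, 4, 5, 6, 7, 8}); every edge is covered by a bag; and for each vertex v the set of bags containing v is connected in the bag tree. The decomposition is therefore valid. The largest bag has 5 vertices, so the width is 4.

Yes; width 4.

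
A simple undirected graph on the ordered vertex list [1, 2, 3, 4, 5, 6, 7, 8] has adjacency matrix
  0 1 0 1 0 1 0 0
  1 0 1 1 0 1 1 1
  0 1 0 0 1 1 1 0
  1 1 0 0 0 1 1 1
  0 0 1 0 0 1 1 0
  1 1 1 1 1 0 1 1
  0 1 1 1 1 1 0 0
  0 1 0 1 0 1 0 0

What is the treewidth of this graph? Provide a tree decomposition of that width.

Each bag holds 4 vertices, so the decomposition has width 3, which upper-bounds the treewidth. On the other hand G contains the 4-clique {2, 3, 6, 7}. A clique must lie in a single bag of any decomposition, so no decomposition can have width below 3. The upper and lower bounds meet at 3, so that is the treewidth.

Treewidth 3.
Bags: B1 = {2, 4, 6, 7}  B2 = {2, 4, 6, 8}  B3 = {2, 3, 6, 7}  B4 = {3, 5, 6, 7}  B5 = {1, 2, 4, 6}
Tree: B1–B2, B1–B3, B3–B4, B2–B5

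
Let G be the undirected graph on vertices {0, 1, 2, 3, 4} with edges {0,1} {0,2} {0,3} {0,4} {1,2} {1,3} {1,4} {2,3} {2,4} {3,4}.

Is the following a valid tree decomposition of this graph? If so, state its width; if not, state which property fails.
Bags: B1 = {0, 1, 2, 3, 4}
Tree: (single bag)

Checking the three conditions: (i) the bags cover all of {0, 1, 2, 3, 4}; (ii) for each edge, some bag contains both endpoints; (iii) the bags containing any fixed vertex form a subtree. All hold, so the decomposition is valid with width 5 − 1 = 4.

Yes; width 4.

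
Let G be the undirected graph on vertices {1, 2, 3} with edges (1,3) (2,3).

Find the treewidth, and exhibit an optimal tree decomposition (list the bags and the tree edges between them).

Each bag holds 2 vertices, so the decomposition has width 1, which upper-bounds the treewidth. Any graph with an edge has treewidth ≥ 1, and G has the edge 2–3. The upper and lower bounds meet at 1, so that is the treewidth.

Treewidth 1.
One optimal decomposition is:
Bags: B1 = {2, 3}  B2 = {1, 3}
Tree: B1–B2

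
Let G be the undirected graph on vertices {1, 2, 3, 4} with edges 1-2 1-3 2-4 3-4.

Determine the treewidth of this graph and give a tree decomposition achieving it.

The largest bag has 3 vertices, giving width 2; this decomposition certifies tw(G) ≤ 2. The edges 4–2–1–3–4 form a cycle, so G is not a tree and its treewidth is at least 2. Therefore the treewidth is 2.

Treewidth 2.
One optimal decomposition is:
Bags: B1 = {1, 2, 4}  B2 = {1, 3, 4}
Tree: B1–B2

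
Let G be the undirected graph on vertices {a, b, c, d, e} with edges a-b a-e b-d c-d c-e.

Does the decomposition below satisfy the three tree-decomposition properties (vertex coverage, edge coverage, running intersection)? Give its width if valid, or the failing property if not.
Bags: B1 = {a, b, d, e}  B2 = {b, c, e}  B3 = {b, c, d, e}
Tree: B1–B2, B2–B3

A tree decomposition must satisfy three properties: every vertex lies in some bag; for every edge, both endpoints lie together in some bag; and for every vertex, the bags containing it form a connected subtree. Here bags containing vertex d are not connected in the tree, so the decomposition is invalid.

No — bags containing vertex d are not connected in the tree.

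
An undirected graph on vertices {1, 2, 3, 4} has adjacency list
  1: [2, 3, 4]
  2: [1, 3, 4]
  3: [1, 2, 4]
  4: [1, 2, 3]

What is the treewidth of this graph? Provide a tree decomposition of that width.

With just one bag of size 4, the width is 4 − 1 = 3, so tw(G) ≤ 3. Conversely, {1, 2, 3, 4} is a clique of size 4, and the vertices of any clique must share a bag in every tree decomposition; so some bag has ≥ 4 vertices and tw(G) ≥ 3. Therefore the treewidth is 3.

Treewidth 3.
Bags: B1 = {1, 2, 3, 4}
Tree: (single bag)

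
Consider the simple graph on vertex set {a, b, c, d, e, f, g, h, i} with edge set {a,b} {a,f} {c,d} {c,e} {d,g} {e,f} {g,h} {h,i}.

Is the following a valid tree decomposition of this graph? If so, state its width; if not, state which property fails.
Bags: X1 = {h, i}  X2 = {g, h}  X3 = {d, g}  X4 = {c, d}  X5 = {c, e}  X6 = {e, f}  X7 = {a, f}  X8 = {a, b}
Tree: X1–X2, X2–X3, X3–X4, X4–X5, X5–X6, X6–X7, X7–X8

Every vertex of G appears in some bag (union = {a, b, c, d, e, f, g, h, i}); every edge is covered by a bag; and for each vertex v the set of bags containing v is connected in the bag tree. The decomposition is therefore valid. The largest bag has 2 vertices, so the width is 1.

Yes; width 1.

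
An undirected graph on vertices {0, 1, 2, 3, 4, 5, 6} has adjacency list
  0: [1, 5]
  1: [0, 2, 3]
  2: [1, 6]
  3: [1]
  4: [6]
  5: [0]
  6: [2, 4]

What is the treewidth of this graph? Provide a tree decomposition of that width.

Every bag has size at most 2, so the width is 2 − 1 = 1 and tw(G) ≤ 1. G has an edge, so its treewidth is at least 1. Therefore the treewidth is 1.

Treewidth 1.
One optimal decomposition is:
Bags: B1 = {4, 6}  B2 = {2, 6}  B3 = {1, 2}  B4 = {0, 1}  B5 = {0, 5}  B6 = {1, 3}
Tree: B1–B2, B2–B3, B3–B4, B4–B5, B3–B6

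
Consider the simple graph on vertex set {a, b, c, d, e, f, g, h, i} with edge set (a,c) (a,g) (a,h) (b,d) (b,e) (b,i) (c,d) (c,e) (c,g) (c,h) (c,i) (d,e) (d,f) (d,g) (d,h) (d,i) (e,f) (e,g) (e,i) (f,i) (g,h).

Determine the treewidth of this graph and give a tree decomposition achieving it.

Treewidth 3.
One optimal decomposition is:
Bags: B1 = {c, d, g, h}  B2 = {c, d, e, g}  B3 = {c, d, e, i}  B4 = {d, e, f, i}  B5 = {a, c, g, h}  B6 = {b, d, e, i}
Tree: B1–B2, B2–B3, B3–B4, B1–B5, B3–B6

Each bag holds 4 vertices, so the decomposition has width 3, which upper-bounds the treewidth. On the other hand G contains the 4-clique {c, d, e, g}. A clique must lie in a single bag of any decomposition, so no decomposition can have width below 3. Combining the bounds, tw(G) = 3.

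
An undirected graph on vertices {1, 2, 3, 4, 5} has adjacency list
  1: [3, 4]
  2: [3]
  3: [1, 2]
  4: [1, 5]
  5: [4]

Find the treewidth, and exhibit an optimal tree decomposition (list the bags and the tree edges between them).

Every bag has size at most 2, so the width is 2 − 1 = 1 and tw(G) ≤ 1. Since G has at least one edge (e.g. 2–3), it is not an edgeless graph, so tw(G) ≥ 1. Hence tw(G) = 1 exactly.

Treewidth 1.
Bags: B1 = {2, 3}  B2 = {1, 3}  B3 = {1, 4}  B4 = {4, 5}
Tree: B1–B2, B2–B3, B3–B4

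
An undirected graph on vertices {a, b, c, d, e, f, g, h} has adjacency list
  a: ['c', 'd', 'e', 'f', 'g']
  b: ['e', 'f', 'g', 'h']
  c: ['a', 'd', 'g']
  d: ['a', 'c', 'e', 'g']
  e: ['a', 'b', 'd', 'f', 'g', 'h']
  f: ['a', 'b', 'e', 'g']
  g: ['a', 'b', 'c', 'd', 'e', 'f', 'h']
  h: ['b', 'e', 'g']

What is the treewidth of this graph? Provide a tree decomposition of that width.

Treewidth 3.
One optimal decomposition is:
Bags: B1 = {a, c, d, g}  B2 = {a, d, e, g}  B3 = {a, e, f, g}  B4 = {b, e, f, g}  B5 = {b, e, g, h}
Tree: B1–B2, B2–B3, B3–B4, B4–B5

Every bag has size at most 4, so the width is 4 − 1 = 3 and tw(G) ≤ 3. Conversely, {a, d, e, g} is a clique of size 4, and the vertices of any clique must share a bag in every tree decomposition; so some bag has ≥ 4 vertices and tw(G) ≥ 3. Therefore the treewidth is 3.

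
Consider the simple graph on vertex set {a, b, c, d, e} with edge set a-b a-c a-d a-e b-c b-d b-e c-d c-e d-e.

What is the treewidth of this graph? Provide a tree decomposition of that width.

With just one bag of size 5, the width is 5 − 1 = 4, so tw(G) ≤ 4. On the other hand G contains the 5-clique {a, b, c, d, e}. A clique must lie in a single bag of any decomposition, so no decomposition can have width below 4. Therefore the treewidth is 4.

Treewidth 4.
One optimal decomposition is:
Bags: B1 = {a, b, c, d, e}
Tree: (single bag)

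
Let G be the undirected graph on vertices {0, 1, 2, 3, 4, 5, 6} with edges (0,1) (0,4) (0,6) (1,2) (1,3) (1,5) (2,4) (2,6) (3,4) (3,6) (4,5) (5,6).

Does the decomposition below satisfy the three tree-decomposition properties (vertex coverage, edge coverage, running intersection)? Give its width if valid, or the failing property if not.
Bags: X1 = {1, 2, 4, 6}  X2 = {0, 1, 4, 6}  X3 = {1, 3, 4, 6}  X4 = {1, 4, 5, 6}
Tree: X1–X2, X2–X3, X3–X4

Yes; width 3.

Every vertex of G appears in some bag (union = {0, 1, 2, 3, 4, 5, 6}); every edge is covered by a bag; and for each vertex v the set of bags containing v is connected in the bag tree. The decomposition is therefore valid. The largest bag has 4 vertices, so the width is 3.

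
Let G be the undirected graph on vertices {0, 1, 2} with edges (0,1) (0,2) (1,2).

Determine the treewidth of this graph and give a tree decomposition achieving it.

Treewidth 2.
One optimal decomposition is:
Bags: B1 = {0, 1, 2}
Tree: (single bag)

With just one bag of size 3, the width is 3 − 1 = 2, so tw(G) ≤ 2. On the other hand G contains the 3-clique {0, 1, 2}. A clique must lie in a single bag of any decomposition, so no decomposition can have width below 2. The upper and lower bounds meet at 2, so that is the treewidth.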